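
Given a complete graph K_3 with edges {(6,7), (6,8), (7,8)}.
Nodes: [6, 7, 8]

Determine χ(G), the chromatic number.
Clique number ω(G) = 3 (lower bound: χ ≥ ω).
The clique on [6, 7, 8] has size 3, forcing χ ≥ 3, and the coloring below uses 3 colors, so χ(G) = 3.
A valid 3-coloring: color 1: [6]; color 2: [7]; color 3: [8].

χ(G) = 3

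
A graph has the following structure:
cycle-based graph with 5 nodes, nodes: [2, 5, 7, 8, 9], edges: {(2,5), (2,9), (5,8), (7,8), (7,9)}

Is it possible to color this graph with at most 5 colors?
A valid 5-coloring: color 1: [5, 9]; color 2: [2, 8]; color 3: [7].
(χ(G) = 3 ≤ 5.)

Yes, G is 5-colorable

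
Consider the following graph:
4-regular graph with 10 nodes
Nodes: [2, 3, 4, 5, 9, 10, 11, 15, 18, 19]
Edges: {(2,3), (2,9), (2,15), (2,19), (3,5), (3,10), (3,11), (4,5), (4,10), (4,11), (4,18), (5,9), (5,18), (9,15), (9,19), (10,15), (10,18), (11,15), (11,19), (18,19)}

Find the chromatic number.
χ(G) = 3

Clique number ω(G) = 3 (lower bound: χ ≥ ω).
The clique on [2, 9, 19] has size 3, forcing χ ≥ 3, and the coloring below uses 3 colors, so χ(G) = 3.
A valid 3-coloring: color 1: [3, 4, 15, 19]; color 2: [9, 11, 18]; color 3: [2, 5, 10].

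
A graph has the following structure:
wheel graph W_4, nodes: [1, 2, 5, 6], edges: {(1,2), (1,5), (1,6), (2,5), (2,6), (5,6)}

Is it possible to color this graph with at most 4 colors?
A valid 4-coloring: color 1: [6]; color 2: [2]; color 3: [5]; color 4: [1].
(χ(G) = 4 ≤ 4.)

Yes, G is 4-colorable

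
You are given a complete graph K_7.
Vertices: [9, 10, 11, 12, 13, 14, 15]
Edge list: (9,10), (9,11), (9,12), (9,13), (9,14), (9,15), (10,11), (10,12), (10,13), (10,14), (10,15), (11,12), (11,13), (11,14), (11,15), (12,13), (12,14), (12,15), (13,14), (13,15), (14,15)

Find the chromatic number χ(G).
Clique number ω(G) = 7 (lower bound: χ ≥ ω).
The clique on [9, 10, 11, 12, 13, 14, 15] has size 7, forcing χ ≥ 7, and the coloring below uses 7 colors, so χ(G) = 7.
A valid 7-coloring: color 1: [11]; color 2: [9]; color 3: [14]; color 4: [12]; color 5: [10]; color 6: [13]; color 7: [15].

χ(G) = 7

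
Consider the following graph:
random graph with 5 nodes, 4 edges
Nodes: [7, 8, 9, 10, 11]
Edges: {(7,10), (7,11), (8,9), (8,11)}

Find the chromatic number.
χ(G) = 2

Clique number ω(G) = 2 (lower bound: χ ≥ ω).
The graph is bipartite (no odd cycle), so 2 colors suffice: χ(G) = 2.
A valid 2-coloring: color 1: [7, 8]; color 2: [9, 10, 11].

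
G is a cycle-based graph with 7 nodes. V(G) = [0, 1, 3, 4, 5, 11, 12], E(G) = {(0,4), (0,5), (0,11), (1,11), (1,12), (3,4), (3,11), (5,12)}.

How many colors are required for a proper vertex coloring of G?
χ(G) = 3

Clique number ω(G) = 2 (lower bound: χ ≥ ω).
Odd cycle [5, 0, 11, 1, 12] needs 3 colors (χ ≥ 3).
The coloring below uses 3 colors, so χ(G) = 3.
A valid 3-coloring: color 1: [0, 1, 3]; color 2: [4, 11, 12]; color 3: [5].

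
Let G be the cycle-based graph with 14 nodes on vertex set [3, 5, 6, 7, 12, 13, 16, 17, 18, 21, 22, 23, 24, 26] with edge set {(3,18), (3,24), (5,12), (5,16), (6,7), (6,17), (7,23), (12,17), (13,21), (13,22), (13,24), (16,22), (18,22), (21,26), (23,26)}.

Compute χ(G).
Clique number ω(G) = 2 (lower bound: χ ≥ ω).
Odd cycle [13, 24, 3, 18, 22] needs 3 colors (χ ≥ 3).
The coloring below uses 3 colors, so χ(G) = 3.
A valid 3-coloring: color 1: [5, 7, 17, 22, 24, 26]; color 2: [6, 12, 13, 16, 18, 23]; color 3: [3, 21].

χ(G) = 3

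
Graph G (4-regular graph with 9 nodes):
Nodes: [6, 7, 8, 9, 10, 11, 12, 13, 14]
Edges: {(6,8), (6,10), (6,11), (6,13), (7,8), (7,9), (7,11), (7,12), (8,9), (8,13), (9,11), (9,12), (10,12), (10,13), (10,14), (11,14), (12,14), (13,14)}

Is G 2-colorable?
No, G is not 2-colorable

The clique on vertices [6, 8, 13] has size 3 > 2, so it alone needs 3 colors.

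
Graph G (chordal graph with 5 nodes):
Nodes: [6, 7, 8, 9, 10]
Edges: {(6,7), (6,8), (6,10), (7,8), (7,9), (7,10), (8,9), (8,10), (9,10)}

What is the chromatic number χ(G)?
Clique number ω(G) = 4 (lower bound: χ ≥ ω).
The clique on [7, 8, 9, 10] has size 4, forcing χ ≥ 4, and the coloring below uses 4 colors, so χ(G) = 4.
A valid 4-coloring: color 1: [7]; color 2: [10]; color 3: [8]; color 4: [6, 9].

χ(G) = 4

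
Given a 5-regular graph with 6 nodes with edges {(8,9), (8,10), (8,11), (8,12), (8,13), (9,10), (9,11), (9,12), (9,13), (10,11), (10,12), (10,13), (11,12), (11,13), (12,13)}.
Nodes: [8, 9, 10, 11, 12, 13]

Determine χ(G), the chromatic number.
χ(G) = 6

Clique number ω(G) = 6 (lower bound: χ ≥ ω).
The clique on [8, 9, 10, 11, 12, 13] has size 6, forcing χ ≥ 6, and the coloring below uses 6 colors, so χ(G) = 6.
A valid 6-coloring: color 1: [11]; color 2: [12]; color 3: [10]; color 4: [8]; color 5: [9]; color 6: [13].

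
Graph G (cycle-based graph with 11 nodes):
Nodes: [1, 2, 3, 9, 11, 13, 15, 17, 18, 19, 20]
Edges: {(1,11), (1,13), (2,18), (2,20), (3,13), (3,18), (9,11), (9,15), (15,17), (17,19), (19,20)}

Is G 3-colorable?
A valid 3-coloring: color 1: [1, 9, 17, 18, 20]; color 2: [2, 11, 13, 15, 19]; color 3: [3].
(χ(G) = 3 ≤ 3.)

Yes, G is 3-colorable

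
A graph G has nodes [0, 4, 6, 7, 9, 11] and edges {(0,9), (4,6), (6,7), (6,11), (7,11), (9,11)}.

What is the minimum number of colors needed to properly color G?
χ(G) = 3

Clique number ω(G) = 3 (lower bound: χ ≥ ω).
The clique on [6, 7, 11] has size 3, forcing χ ≥ 3, and the coloring below uses 3 colors, so χ(G) = 3.
A valid 3-coloring: color 1: [6, 9]; color 2: [0, 4, 11]; color 3: [7].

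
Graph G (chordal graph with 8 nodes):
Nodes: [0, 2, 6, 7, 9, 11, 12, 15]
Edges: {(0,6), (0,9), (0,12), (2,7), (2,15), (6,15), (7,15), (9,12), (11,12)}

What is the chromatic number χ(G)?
χ(G) = 3

Clique number ω(G) = 3 (lower bound: χ ≥ ω).
The clique on [0, 9, 12] has size 3, forcing χ ≥ 3, and the coloring below uses 3 colors, so χ(G) = 3.
A valid 3-coloring: color 1: [0, 11, 15]; color 2: [6, 7, 12]; color 3: [2, 9].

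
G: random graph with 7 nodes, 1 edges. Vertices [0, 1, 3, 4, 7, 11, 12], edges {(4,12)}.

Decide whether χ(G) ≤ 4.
A valid 4-coloring: color 1: [0, 1, 3, 4, 7, 11]; color 2: [12].
(χ(G) = 2 ≤ 4.)

Yes, G is 4-colorable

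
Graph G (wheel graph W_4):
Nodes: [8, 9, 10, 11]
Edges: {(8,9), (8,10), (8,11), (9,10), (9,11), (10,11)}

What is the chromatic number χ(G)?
Clique number ω(G) = 4 (lower bound: χ ≥ ω).
The clique on [8, 9, 10, 11] has size 4, forcing χ ≥ 4, and the coloring below uses 4 colors, so χ(G) = 4.
A valid 4-coloring: color 1: [9]; color 2: [8]; color 3: [10]; color 4: [11].

χ(G) = 4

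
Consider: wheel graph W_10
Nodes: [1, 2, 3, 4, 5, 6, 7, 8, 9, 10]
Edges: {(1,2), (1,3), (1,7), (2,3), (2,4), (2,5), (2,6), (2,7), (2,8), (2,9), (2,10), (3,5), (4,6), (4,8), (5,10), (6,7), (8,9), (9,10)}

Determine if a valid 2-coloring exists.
The clique on vertices [1, 2, 3] has size 3 > 2, so it alone needs 3 colors.

No, G is not 2-colorable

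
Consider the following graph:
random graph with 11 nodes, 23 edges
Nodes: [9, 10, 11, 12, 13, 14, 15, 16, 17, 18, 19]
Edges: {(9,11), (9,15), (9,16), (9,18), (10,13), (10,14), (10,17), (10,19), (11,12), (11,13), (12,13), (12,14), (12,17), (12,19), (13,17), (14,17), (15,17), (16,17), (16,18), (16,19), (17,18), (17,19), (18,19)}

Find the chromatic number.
χ(G) = 4

Clique number ω(G) = 4 (lower bound: χ ≥ ω).
The clique on [16, 17, 18, 19] has size 4, forcing χ ≥ 4, and the coloring below uses 4 colors, so χ(G) = 4.
A valid 4-coloring: color 1: [9, 17]; color 2: [10, 12, 15, 16]; color 3: [13, 14, 19]; color 4: [11, 18].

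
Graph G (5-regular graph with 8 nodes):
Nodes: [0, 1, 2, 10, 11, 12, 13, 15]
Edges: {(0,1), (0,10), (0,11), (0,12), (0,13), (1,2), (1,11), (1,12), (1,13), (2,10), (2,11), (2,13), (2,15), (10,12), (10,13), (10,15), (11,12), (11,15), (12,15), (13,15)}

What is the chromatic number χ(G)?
χ(G) = 4

Clique number ω(G) = 4 (lower bound: χ ≥ ω).
The clique on [0, 1, 11, 12] has size 4, forcing χ ≥ 4, and the coloring below uses 4 colors, so χ(G) = 4.
A valid 4-coloring: color 1: [2, 12]; color 2: [11, 13]; color 3: [0, 15]; color 4: [1, 10].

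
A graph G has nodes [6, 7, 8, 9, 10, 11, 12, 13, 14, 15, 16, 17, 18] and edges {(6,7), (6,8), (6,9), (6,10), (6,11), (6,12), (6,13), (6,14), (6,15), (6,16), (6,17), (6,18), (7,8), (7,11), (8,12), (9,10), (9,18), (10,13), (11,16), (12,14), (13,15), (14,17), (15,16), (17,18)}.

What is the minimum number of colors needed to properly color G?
χ(G) = 3

Clique number ω(G) = 3 (lower bound: χ ≥ ω).
The clique on [6, 7, 8] has size 3, forcing χ ≥ 3, and the coloring below uses 3 colors, so χ(G) = 3.
A valid 3-coloring: color 1: [6]; color 2: [7, 9, 12, 13, 16, 17]; color 3: [8, 10, 11, 14, 15, 18].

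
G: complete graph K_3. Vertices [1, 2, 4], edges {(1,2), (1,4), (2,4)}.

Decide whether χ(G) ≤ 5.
Yes, G is 5-colorable

A valid 5-coloring: color 1: [1]; color 2: [2]; color 3: [4].
(χ(G) = 3 ≤ 5.)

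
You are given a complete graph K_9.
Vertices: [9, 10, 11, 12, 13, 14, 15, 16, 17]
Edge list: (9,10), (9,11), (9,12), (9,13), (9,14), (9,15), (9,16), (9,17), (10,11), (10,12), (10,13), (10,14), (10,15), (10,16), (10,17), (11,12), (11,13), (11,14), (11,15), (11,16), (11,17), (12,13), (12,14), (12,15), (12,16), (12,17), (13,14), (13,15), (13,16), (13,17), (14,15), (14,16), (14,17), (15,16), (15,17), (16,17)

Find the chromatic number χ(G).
χ(G) = 9

Clique number ω(G) = 9 (lower bound: χ ≥ ω).
The clique on [9, 10, 11, 12, 13, 14, 15, 16, 17] has size 9, forcing χ ≥ 9, and the coloring below uses 9 colors, so χ(G) = 9.
A valid 9-coloring: color 1: [12]; color 2: [10]; color 3: [16]; color 4: [17]; color 5: [11]; color 6: [13]; color 7: [9]; color 8: [15]; color 9: [14].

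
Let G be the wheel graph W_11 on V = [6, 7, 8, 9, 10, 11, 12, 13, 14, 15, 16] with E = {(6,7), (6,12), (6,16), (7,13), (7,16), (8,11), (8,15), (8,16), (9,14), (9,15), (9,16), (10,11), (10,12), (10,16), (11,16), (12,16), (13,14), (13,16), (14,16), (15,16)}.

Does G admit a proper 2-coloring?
The clique on vertices [6, 12, 16] has size 3 > 2, so it alone needs 3 colors.

No, G is not 2-colorable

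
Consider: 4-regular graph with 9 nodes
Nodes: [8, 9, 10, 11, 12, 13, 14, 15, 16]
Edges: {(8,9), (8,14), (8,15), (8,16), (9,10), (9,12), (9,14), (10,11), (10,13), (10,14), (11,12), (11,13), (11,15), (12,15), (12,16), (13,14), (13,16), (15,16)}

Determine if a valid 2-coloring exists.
No, G is not 2-colorable

The clique on vertices [8, 15, 16] has size 3 > 2, so it alone needs 3 colors.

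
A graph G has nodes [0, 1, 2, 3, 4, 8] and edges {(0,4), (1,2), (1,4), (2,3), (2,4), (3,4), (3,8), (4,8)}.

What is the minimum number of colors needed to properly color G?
Clique number ω(G) = 3 (lower bound: χ ≥ ω).
The clique on [3, 4, 8] has size 3, forcing χ ≥ 3, and the coloring below uses 3 colors, so χ(G) = 3.
A valid 3-coloring: color 1: [4]; color 2: [0, 1, 3]; color 3: [2, 8].

χ(G) = 3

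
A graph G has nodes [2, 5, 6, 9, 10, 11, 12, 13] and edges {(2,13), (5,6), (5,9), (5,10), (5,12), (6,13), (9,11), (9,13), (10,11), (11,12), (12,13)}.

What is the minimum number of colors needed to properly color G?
χ(G) = 2

Clique number ω(G) = 2 (lower bound: χ ≥ ω).
The graph is bipartite (no odd cycle), so 2 colors suffice: χ(G) = 2.
A valid 2-coloring: color 1: [5, 11, 13]; color 2: [2, 6, 9, 10, 12].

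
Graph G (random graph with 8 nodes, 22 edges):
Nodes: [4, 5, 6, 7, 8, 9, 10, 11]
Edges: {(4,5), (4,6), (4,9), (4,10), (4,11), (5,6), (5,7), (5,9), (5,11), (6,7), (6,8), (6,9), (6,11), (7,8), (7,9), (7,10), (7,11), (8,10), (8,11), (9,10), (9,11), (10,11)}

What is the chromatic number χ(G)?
χ(G) = 5

Clique number ω(G) = 5 (lower bound: χ ≥ ω).
The clique on [4, 5, 6, 9, 11] has size 5, forcing χ ≥ 5, and the coloring below uses 5 colors, so χ(G) = 5.
A valid 5-coloring: color 1: [11]; color 2: [4, 7]; color 3: [6, 10]; color 4: [8, 9]; color 5: [5].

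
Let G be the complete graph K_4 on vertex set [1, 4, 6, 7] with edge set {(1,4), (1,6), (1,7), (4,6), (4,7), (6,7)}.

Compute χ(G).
χ(G) = 4

Clique number ω(G) = 4 (lower bound: χ ≥ ω).
The clique on [1, 4, 6, 7] has size 4, forcing χ ≥ 4, and the coloring below uses 4 colors, so χ(G) = 4.
A valid 4-coloring: color 1: [7]; color 2: [6]; color 3: [1]; color 4: [4].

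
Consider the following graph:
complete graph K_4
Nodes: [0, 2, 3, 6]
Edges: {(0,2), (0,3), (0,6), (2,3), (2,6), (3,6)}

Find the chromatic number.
χ(G) = 4

Clique number ω(G) = 4 (lower bound: χ ≥ ω).
The clique on [0, 2, 3, 6] has size 4, forcing χ ≥ 4, and the coloring below uses 4 colors, so χ(G) = 4.
A valid 4-coloring: color 1: [6]; color 2: [2]; color 3: [3]; color 4: [0].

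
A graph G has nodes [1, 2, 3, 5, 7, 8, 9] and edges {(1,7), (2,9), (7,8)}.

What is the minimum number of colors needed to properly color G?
χ(G) = 2

Clique number ω(G) = 2 (lower bound: χ ≥ ω).
The graph is bipartite (no odd cycle), so 2 colors suffice: χ(G) = 2.
A valid 2-coloring: color 1: [3, 5, 7, 9]; color 2: [1, 2, 8].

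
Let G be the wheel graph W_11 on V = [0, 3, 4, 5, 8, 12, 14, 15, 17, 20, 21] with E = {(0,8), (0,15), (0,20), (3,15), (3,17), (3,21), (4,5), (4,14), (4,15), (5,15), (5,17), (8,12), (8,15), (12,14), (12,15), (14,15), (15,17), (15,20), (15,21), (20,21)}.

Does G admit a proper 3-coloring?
Yes, G is 3-colorable

A valid 3-coloring: color 1: [15]; color 2: [3, 5, 8, 14, 20]; color 3: [0, 4, 12, 17, 21].
(χ(G) = 3 ≤ 3.)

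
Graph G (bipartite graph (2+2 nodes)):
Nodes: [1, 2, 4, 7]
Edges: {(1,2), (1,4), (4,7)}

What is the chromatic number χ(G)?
Clique number ω(G) = 2 (lower bound: χ ≥ ω).
The graph is bipartite (no odd cycle), so 2 colors suffice: χ(G) = 2.
A valid 2-coloring: color 1: [2, 4]; color 2: [1, 7].

χ(G) = 2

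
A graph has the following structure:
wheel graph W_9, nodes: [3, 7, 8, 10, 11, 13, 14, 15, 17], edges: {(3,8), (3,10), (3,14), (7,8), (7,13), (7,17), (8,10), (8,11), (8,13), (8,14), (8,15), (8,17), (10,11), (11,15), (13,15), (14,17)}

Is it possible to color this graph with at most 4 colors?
A valid 4-coloring: color 1: [8]; color 2: [3, 11, 13, 17]; color 3: [7, 10, 14, 15].
(χ(G) = 3 ≤ 4.)

Yes, G is 4-colorable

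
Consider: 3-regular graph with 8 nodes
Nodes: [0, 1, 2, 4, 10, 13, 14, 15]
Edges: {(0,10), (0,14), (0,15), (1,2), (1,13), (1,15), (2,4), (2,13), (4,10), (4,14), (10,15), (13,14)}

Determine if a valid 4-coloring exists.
A valid 4-coloring: color 1: [2, 14, 15]; color 2: [0, 4, 13]; color 3: [1, 10].
(χ(G) = 3 ≤ 4.)

Yes, G is 4-colorable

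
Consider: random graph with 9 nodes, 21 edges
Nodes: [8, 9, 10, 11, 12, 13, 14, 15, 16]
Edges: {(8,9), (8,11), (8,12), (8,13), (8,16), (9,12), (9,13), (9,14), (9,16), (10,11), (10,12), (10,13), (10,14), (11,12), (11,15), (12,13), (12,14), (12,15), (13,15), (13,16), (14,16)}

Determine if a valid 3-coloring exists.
No, G is not 3-colorable

The clique on vertices [8, 9, 13, 16] has size 4 > 3, so it alone needs 4 colors.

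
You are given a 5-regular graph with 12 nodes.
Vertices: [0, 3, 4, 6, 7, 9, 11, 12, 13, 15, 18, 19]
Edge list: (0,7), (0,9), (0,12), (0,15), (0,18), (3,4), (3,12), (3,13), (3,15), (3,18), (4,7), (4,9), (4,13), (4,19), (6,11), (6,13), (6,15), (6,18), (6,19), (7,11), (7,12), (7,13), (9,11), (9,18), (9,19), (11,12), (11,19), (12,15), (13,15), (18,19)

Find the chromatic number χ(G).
Clique number ω(G) = 3 (lower bound: χ ≥ ω).
Suppose a proper 3-coloring c exists. The clique [0, 7, 12] takes 3 distinct colors; by symmetry let c(0) = 1, c(7) = 2, c(12) = 3.
- Vertex 11: neighbors [7, 12] already have colors [2, 3] ⇒ c(11) = 1.
- Vertex 15: neighbors [0, 12] already have colors [1, 3] ⇒ c(15) = 2.
- Vertex 3: neighbors [15, 12] already have colors [2, 3] ⇒ c(3) = 1.
- Vertex 4: neighbors [3, 7] already have colors [1, 2] ⇒ c(4) = 3.
- Vertex 13: neighbors [3, 7, 4] already have colors [1, 2, 3] — all 3 colors blocked. Contradiction.
The forced assignments end in a contradiction, so G has no proper 3-coloring (χ ≥ 4).
The coloring below uses 4 colors, so χ(G) = 4.
A valid 4-coloring: color 1: [3, 6, 7, 9]; color 2: [12, 13, 19]; color 3: [4, 11, 15, 18]; color 4: [0].

χ(G) = 4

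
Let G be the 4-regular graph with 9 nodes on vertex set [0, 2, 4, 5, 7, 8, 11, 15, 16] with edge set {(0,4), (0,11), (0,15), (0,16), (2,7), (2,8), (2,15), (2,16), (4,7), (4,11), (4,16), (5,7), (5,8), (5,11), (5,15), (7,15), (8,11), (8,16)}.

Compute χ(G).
χ(G) = 3

Clique number ω(G) = 3 (lower bound: χ ≥ ω).
The clique on [0, 4, 16] has size 3, forcing χ ≥ 3, and the coloring below uses 3 colors, so χ(G) = 3.
A valid 3-coloring: color 1: [11, 15, 16]; color 2: [0, 7, 8]; color 3: [2, 4, 5].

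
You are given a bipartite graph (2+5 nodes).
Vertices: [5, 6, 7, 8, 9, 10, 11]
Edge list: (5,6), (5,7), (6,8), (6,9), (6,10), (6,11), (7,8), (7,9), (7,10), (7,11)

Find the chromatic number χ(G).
Clique number ω(G) = 2 (lower bound: χ ≥ ω).
The graph is bipartite (no odd cycle), so 2 colors suffice: χ(G) = 2.
A valid 2-coloring: color 1: [6, 7]; color 2: [5, 8, 9, 10, 11].

χ(G) = 2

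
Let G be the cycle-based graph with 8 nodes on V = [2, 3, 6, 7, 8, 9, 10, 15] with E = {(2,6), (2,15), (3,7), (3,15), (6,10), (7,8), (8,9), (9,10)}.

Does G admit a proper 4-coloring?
A valid 4-coloring: color 1: [6, 7, 9, 15]; color 2: [2, 3, 8, 10].
(χ(G) = 2 ≤ 4.)

Yes, G is 4-colorable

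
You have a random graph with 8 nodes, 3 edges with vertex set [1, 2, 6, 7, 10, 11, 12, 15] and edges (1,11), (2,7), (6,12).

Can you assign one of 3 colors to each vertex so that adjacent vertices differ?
Yes, G is 3-colorable

A valid 3-coloring: color 1: [1, 7, 10, 12, 15]; color 2: [2, 6, 11].
(χ(G) = 2 ≤ 3.)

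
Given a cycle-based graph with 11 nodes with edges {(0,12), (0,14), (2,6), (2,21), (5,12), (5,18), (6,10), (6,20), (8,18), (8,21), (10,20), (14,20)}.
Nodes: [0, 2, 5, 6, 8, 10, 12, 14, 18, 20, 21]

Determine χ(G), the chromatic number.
χ(G) = 3

Clique number ω(G) = 3 (lower bound: χ ≥ ω).
The clique on [6, 10, 20] has size 3, forcing χ ≥ 3, and the coloring below uses 3 colors, so χ(G) = 3.
A valid 3-coloring: color 1: [6, 12, 14, 18, 21]; color 2: [0, 2, 5, 8, 20]; color 3: [10].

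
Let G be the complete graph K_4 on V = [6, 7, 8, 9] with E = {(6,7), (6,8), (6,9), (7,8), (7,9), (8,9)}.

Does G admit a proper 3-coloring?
No, G is not 3-colorable

The clique on vertices [6, 7, 8, 9] has size 4 > 3, so it alone needs 4 colors.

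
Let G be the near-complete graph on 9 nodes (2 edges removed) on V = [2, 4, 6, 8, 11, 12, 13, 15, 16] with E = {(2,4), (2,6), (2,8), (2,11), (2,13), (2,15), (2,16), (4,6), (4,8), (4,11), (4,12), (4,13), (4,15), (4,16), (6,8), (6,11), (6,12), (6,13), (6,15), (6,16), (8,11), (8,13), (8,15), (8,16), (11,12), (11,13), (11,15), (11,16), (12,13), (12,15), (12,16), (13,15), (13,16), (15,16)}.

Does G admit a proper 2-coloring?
The clique on vertices [2, 4, 6, 8, 11, 13, 15, 16] has size 8 > 2, so it alone needs 8 colors.

No, G is not 2-colorable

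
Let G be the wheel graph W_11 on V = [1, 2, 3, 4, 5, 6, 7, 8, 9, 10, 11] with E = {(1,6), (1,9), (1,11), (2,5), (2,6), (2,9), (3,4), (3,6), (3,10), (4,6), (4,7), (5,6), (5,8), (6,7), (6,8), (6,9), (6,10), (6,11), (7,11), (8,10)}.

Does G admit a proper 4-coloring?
A valid 4-coloring: color 1: [6]; color 2: [4, 5, 9, 10, 11]; color 3: [1, 2, 3, 7, 8].
(χ(G) = 3 ≤ 4.)

Yes, G is 4-colorable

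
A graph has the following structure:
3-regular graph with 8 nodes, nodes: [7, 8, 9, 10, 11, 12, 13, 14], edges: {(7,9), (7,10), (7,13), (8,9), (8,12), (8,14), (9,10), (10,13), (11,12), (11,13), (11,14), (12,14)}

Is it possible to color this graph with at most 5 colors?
Yes, G is 5-colorable

A valid 5-coloring: color 1: [8, 10, 11]; color 2: [9, 13, 14]; color 3: [7, 12].
(χ(G) = 3 ≤ 5.)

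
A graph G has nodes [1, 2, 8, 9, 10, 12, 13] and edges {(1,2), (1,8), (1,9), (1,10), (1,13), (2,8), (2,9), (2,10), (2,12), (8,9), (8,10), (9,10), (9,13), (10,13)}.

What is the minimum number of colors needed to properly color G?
χ(G) = 5

Clique number ω(G) = 5 (lower bound: χ ≥ ω).
The clique on [1, 2, 8, 9, 10] has size 5, forcing χ ≥ 5, and the coloring below uses 5 colors, so χ(G) = 5.
A valid 5-coloring: color 1: [9, 12]; color 2: [2, 13]; color 3: [1]; color 4: [10]; color 5: [8].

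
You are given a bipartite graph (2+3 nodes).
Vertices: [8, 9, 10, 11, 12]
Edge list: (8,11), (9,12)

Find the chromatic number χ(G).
χ(G) = 2

Clique number ω(G) = 2 (lower bound: χ ≥ ω).
The graph is bipartite (no odd cycle), so 2 colors suffice: χ(G) = 2.
A valid 2-coloring: color 1: [9, 10, 11]; color 2: [8, 12].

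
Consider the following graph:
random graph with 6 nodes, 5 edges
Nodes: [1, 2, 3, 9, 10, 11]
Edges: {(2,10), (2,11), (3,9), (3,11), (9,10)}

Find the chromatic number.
Clique number ω(G) = 2 (lower bound: χ ≥ ω).
Odd cycle [2, 11, 3, 9, 10] needs 3 colors (χ ≥ 3).
The coloring below uses 3 colors, so χ(G) = 3.
A valid 3-coloring: color 1: [1, 2, 9]; color 2: [10, 11]; color 3: [3].

χ(G) = 3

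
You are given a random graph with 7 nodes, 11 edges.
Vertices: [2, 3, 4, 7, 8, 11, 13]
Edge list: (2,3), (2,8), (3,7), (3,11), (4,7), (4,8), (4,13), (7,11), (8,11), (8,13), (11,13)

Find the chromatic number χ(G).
Clique number ω(G) = 3 (lower bound: χ ≥ ω).
The clique on [8, 11, 13] has size 3, forcing χ ≥ 3, and the coloring below uses 3 colors, so χ(G) = 3.
A valid 3-coloring: color 1: [2, 4, 11]; color 2: [3, 8]; color 3: [7, 13].

χ(G) = 3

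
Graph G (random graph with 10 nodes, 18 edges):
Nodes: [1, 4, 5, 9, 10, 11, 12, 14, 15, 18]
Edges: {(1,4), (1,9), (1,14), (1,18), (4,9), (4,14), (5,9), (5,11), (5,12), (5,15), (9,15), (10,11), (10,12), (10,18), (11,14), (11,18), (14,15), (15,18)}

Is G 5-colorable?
Yes, G is 5-colorable

A valid 5-coloring: color 1: [1, 11, 12, 15]; color 2: [9, 10, 14]; color 3: [4, 5, 18].
(χ(G) = 3 ≤ 5.)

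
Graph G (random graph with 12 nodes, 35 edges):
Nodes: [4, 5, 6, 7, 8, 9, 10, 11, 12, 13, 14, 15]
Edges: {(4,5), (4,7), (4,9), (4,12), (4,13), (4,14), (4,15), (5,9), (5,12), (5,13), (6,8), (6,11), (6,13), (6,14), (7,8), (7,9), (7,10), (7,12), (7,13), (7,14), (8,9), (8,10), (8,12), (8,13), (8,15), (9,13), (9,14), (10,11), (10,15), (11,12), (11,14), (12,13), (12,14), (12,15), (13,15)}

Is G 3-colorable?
No, G is not 3-colorable

The clique on vertices [7, 8, 9, 13] has size 4 > 3, so it alone needs 4 colors.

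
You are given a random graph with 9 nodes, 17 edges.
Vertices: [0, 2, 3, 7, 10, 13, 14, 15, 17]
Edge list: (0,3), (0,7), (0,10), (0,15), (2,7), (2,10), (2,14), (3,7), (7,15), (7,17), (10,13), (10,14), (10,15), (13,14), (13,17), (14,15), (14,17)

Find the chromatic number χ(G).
Clique number ω(G) = 3 (lower bound: χ ≥ ω).
Suppose a proper 3-coloring c exists. The clique [0, 3, 7] takes 3 distinct colors; by symmetry let c(0) = 1, c(3) = 2, c(7) = 3.
- Vertex 15: neighbors [0, 7] already have colors [1, 3] ⇒ c(15) = 2.
- Vertex 10: neighbors [0, 15] already have colors [1, 2] ⇒ c(10) = 3.
- Vertex 14: neighbors [15, 10] already have colors [2, 3] ⇒ c(14) = 1.
- Vertex 13: neighbors [14, 10] already have colors [1, 3] ⇒ c(13) = 2.
- Vertex 17: neighbors [14, 13, 7] already have colors [1, 2, 3] — all 3 colors blocked. Contradiction.
The forced assignments end in a contradiction, so G has no proper 3-coloring (χ ≥ 4).
The coloring below uses 4 colors, so χ(G) = 4.
A valid 4-coloring: color 1: [7, 10]; color 2: [0, 14]; color 3: [2, 3, 15, 17]; color 4: [13].

χ(G) = 4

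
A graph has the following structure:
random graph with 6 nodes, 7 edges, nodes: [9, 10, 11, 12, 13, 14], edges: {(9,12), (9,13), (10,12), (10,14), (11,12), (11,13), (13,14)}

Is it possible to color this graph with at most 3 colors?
A valid 3-coloring: color 1: [12, 13]; color 2: [9, 10, 11]; color 3: [14].
(χ(G) = 3 ≤ 3.)

Yes, G is 3-colorable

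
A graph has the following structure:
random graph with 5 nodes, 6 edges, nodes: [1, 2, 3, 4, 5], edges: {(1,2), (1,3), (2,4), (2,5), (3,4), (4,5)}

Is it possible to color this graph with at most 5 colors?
Yes, G is 5-colorable

A valid 5-coloring: color 1: [2, 3]; color 2: [1, 4]; color 3: [5].
(χ(G) = 3 ≤ 5.)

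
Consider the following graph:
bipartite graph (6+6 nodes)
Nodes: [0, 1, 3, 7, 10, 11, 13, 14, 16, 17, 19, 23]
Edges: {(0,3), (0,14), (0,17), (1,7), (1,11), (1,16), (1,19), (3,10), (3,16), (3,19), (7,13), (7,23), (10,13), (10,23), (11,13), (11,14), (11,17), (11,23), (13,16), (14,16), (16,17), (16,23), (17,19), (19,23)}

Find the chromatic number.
χ(G) = 2

Clique number ω(G) = 2 (lower bound: χ ≥ ω).
The graph is bipartite (no odd cycle), so 2 colors suffice: χ(G) = 2.
A valid 2-coloring: color 1: [0, 7, 10, 11, 16, 19]; color 2: [1, 3, 13, 14, 17, 23].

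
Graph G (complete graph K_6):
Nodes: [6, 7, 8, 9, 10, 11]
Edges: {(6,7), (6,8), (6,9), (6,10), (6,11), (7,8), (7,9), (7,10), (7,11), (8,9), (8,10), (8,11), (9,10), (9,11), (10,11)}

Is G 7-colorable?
A valid 7-coloring: color 1: [8]; color 2: [11]; color 3: [6]; color 4: [9]; color 5: [7]; color 6: [10].
(χ(G) = 6 ≤ 7.)

Yes, G is 7-colorable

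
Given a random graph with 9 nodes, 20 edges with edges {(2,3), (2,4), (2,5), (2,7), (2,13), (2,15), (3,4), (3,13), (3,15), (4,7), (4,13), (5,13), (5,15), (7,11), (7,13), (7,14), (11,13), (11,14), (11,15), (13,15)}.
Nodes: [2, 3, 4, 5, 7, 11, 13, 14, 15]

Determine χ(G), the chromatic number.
Clique number ω(G) = 4 (lower bound: χ ≥ ω).
The clique on [2, 3, 4, 13] has size 4, forcing χ ≥ 4, and the coloring below uses 4 colors, so χ(G) = 4.
A valid 4-coloring: color 1: [13, 14]; color 2: [2, 11]; color 3: [3, 5, 7]; color 4: [4, 15].

χ(G) = 4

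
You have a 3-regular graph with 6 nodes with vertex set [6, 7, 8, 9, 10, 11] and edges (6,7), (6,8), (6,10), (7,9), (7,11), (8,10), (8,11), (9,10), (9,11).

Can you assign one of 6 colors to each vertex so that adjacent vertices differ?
A valid 6-coloring: color 1: [8, 9]; color 2: [6, 11]; color 3: [7, 10].
(χ(G) = 3 ≤ 6.)

Yes, G is 6-colorable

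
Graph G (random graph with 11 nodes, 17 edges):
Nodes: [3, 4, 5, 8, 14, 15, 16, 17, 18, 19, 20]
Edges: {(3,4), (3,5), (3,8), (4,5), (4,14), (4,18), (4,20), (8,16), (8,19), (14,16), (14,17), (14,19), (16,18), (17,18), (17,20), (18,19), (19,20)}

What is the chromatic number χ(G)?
Clique number ω(G) = 3 (lower bound: χ ≥ ω).
The clique on [3, 4, 5] has size 3, forcing χ ≥ 3, and the coloring below uses 3 colors, so χ(G) = 3.
A valid 3-coloring: color 1: [4, 8, 15, 17]; color 2: [3, 14, 18, 20]; color 3: [5, 16, 19].

χ(G) = 3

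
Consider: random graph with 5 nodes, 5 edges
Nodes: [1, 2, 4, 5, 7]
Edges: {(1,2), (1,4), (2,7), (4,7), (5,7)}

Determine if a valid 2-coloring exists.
Yes, G is 2-colorable

A valid 2-coloring: color 1: [1, 7]; color 2: [2, 4, 5].
(χ(G) = 2 ≤ 2.)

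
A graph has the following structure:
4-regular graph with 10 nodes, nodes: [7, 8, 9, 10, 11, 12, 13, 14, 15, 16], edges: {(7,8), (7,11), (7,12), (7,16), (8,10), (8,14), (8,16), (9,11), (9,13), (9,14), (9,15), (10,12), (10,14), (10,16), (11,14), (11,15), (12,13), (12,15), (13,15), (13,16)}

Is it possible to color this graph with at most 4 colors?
A valid 4-coloring: color 1: [8, 9, 12]; color 2: [7, 14, 15]; color 3: [10, 11, 13]; color 4: [16].
(χ(G) = 4 ≤ 4.)

Yes, G is 4-colorable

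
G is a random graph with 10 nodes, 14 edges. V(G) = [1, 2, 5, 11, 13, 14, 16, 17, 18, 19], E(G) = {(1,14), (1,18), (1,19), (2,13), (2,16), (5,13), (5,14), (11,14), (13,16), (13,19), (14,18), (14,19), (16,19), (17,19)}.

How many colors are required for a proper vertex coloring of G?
χ(G) = 3

Clique number ω(G) = 3 (lower bound: χ ≥ ω).
The clique on [2, 13, 16] has size 3, forcing χ ≥ 3, and the coloring below uses 3 colors, so χ(G) = 3.
A valid 3-coloring: color 1: [13, 14, 17]; color 2: [2, 5, 11, 18, 19]; color 3: [1, 16].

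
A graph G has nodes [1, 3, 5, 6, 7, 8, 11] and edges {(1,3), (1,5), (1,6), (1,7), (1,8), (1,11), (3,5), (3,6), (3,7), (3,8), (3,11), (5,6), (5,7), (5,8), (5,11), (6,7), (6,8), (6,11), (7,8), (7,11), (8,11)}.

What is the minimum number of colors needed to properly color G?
χ(G) = 7

Clique number ω(G) = 7 (lower bound: χ ≥ ω).
The clique on [1, 3, 5, 6, 7, 8, 11] has size 7, forcing χ ≥ 7, and the coloring below uses 7 colors, so χ(G) = 7.
A valid 7-coloring: color 1: [11]; color 2: [1]; color 3: [5]; color 4: [7]; color 5: [8]; color 6: [6]; color 7: [3].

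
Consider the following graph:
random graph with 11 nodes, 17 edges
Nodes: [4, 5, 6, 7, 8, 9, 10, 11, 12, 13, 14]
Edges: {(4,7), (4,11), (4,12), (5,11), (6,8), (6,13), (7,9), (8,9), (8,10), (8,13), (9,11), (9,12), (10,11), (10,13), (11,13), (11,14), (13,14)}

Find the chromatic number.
Clique number ω(G) = 3 (lower bound: χ ≥ ω).
The clique on [6, 8, 13] has size 3, forcing χ ≥ 3, and the coloring below uses 3 colors, so χ(G) = 3.
A valid 3-coloring: color 1: [7, 8, 11, 12]; color 2: [4, 5, 9, 13]; color 3: [6, 10, 14].

χ(G) = 3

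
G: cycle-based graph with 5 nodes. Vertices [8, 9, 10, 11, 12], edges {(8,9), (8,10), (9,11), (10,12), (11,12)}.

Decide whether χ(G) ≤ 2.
No, G is not 2-colorable

Odd cycle [12, 10, 8, 9, 11] needs 3 colors (χ ≥ 3).
Hence χ(G) ≥ 3 > 2, so no proper 2-coloring exists.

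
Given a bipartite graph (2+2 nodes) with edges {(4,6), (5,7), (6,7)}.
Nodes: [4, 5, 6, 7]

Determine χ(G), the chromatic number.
χ(G) = 2

Clique number ω(G) = 2 (lower bound: χ ≥ ω).
The graph is bipartite (no odd cycle), so 2 colors suffice: χ(G) = 2.
A valid 2-coloring: color 1: [5, 6]; color 2: [4, 7].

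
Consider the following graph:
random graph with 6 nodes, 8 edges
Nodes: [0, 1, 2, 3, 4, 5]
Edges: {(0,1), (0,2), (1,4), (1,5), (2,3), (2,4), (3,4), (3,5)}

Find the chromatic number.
χ(G) = 3

Clique number ω(G) = 3 (lower bound: χ ≥ ω).
The clique on [2, 3, 4] has size 3, forcing χ ≥ 3, and the coloring below uses 3 colors, so χ(G) = 3.
A valid 3-coloring: color 1: [1, 3]; color 2: [0, 4, 5]; color 3: [2].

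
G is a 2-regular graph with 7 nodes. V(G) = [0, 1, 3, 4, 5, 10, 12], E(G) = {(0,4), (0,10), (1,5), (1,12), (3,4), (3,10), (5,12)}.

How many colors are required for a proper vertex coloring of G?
χ(G) = 3

Clique number ω(G) = 3 (lower bound: χ ≥ ω).
The clique on [1, 5, 12] has size 3, forcing χ ≥ 3, and the coloring below uses 3 colors, so χ(G) = 3.
A valid 3-coloring: color 1: [0, 3, 12]; color 2: [1, 4, 10]; color 3: [5].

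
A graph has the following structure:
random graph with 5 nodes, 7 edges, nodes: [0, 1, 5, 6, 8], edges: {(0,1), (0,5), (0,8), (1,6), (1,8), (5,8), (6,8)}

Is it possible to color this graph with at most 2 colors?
The clique on vertices [0, 1, 8] has size 3 > 2, so it alone needs 3 colors.

No, G is not 2-colorable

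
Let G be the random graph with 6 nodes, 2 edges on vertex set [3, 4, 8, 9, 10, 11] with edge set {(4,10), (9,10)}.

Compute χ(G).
χ(G) = 2

Clique number ω(G) = 2 (lower bound: χ ≥ ω).
The graph is bipartite (no odd cycle), so 2 colors suffice: χ(G) = 2.
A valid 2-coloring: color 1: [3, 8, 10, 11]; color 2: [4, 9].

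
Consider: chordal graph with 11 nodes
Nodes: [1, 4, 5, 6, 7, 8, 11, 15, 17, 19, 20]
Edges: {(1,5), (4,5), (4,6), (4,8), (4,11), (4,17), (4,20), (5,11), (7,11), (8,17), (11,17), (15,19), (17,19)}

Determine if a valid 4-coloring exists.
A valid 4-coloring: color 1: [1, 4, 7, 19]; color 2: [5, 6, 15, 17, 20]; color 3: [8, 11].
(χ(G) = 3 ≤ 4.)

Yes, G is 4-colorable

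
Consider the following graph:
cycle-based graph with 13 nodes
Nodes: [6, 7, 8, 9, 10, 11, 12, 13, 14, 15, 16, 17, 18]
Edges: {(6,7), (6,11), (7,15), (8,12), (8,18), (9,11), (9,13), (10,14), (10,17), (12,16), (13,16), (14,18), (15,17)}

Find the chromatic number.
Clique number ω(G) = 2 (lower bound: χ ≥ ω).
Odd cycle [10, 17, 15, 7, 6, 11, 9, 13, 16, 12, 8, 18, 14] needs 3 colors (χ ≥ 3).
The coloring below uses 3 colors, so χ(G) = 3.
A valid 3-coloring: color 1: [6, 9, 10, 15, 16, 18]; color 2: [7, 11, 12, 13, 14, 17]; color 3: [8].

χ(G) = 3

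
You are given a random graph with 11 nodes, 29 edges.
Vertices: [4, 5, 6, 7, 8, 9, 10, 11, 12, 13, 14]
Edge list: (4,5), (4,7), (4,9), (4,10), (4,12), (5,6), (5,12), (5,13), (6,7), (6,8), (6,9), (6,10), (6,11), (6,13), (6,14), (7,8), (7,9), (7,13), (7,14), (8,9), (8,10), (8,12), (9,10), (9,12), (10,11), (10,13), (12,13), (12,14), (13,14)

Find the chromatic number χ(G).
Clique number ω(G) = 4 (lower bound: χ ≥ ω).
The clique on [6, 8, 9, 10] has size 4, forcing χ ≥ 4, and the coloring below uses 4 colors, so χ(G) = 4.
A valid 4-coloring: color 1: [6, 12]; color 2: [5, 7, 10]; color 3: [9, 11, 13]; color 4: [4, 8, 14].

χ(G) = 4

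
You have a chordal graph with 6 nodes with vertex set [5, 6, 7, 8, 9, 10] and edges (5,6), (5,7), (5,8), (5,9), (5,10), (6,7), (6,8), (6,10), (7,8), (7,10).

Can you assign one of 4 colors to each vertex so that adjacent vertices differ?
Yes, G is 4-colorable

A valid 4-coloring: color 1: [5]; color 2: [7, 9]; color 3: [6]; color 4: [8, 10].
(χ(G) = 4 ≤ 4.)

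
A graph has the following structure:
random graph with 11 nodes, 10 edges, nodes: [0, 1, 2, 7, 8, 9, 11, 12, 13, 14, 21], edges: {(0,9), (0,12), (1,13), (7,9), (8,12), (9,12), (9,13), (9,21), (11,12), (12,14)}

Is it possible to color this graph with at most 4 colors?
A valid 4-coloring: color 1: [1, 2, 8, 9, 11, 14]; color 2: [7, 12, 13, 21]; color 3: [0].
(χ(G) = 3 ≤ 4.)

Yes, G is 4-colorable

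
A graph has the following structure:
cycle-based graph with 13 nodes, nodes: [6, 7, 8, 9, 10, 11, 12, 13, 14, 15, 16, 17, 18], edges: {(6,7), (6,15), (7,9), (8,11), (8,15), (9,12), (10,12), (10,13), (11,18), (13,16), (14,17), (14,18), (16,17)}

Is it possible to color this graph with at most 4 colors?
Yes, G is 4-colorable

A valid 4-coloring: color 1: [9, 10, 11, 14, 15, 16]; color 2: [6, 8, 12, 13, 17, 18]; color 3: [7].
(χ(G) = 3 ≤ 4.)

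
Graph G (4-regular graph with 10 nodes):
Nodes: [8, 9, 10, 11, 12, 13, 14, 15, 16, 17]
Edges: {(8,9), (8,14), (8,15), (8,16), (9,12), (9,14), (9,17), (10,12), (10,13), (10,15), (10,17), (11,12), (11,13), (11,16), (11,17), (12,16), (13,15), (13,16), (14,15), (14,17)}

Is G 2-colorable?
No, G is not 2-colorable

The clique on vertices [8, 9, 14] has size 3 > 2, so it alone needs 3 colors.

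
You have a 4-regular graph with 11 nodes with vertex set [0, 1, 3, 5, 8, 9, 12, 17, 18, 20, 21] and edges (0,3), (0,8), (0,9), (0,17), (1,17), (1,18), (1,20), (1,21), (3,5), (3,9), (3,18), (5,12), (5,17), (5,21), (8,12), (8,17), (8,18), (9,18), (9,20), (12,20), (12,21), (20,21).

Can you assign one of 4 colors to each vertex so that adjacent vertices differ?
Yes, G is 4-colorable

A valid 4-coloring: color 1: [0, 5, 18, 20]; color 2: [3, 12, 17]; color 3: [8, 9, 21]; color 4: [1].
(χ(G) = 4 ≤ 4.)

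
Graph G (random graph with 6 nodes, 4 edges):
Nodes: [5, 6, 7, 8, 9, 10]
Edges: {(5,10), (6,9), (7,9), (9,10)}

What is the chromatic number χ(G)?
Clique number ω(G) = 2 (lower bound: χ ≥ ω).
The graph is bipartite (no odd cycle), so 2 colors suffice: χ(G) = 2.
A valid 2-coloring: color 1: [5, 8, 9]; color 2: [6, 7, 10].

χ(G) = 2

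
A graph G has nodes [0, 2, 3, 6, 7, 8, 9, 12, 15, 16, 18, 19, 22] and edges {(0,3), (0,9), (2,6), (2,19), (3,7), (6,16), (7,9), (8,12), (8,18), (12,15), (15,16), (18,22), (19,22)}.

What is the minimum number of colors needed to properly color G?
χ(G) = 3

Clique number ω(G) = 2 (lower bound: χ ≥ ω).
Odd cycle [12, 15, 16, 6, 2, 19, 22, 18, 8] needs 3 colors (χ ≥ 3).
The coloring below uses 3 colors, so χ(G) = 3.
A valid 3-coloring: color 1: [2, 3, 9, 12, 16, 18]; color 2: [0, 6, 7, 8, 15, 19]; color 3: [22].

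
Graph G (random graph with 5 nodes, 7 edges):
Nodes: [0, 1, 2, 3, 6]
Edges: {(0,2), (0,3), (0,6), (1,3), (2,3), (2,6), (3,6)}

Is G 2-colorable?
No, G is not 2-colorable

The clique on vertices [0, 2, 3, 6] has size 4 > 2, so it alone needs 4 colors.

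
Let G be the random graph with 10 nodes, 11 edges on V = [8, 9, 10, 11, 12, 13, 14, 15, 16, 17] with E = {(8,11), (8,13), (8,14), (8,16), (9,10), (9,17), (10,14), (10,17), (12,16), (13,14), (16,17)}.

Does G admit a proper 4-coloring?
A valid 4-coloring: color 1: [8, 10, 12, 15]; color 2: [11, 14, 17]; color 3: [9, 13, 16].
(χ(G) = 3 ≤ 4.)

Yes, G is 4-colorable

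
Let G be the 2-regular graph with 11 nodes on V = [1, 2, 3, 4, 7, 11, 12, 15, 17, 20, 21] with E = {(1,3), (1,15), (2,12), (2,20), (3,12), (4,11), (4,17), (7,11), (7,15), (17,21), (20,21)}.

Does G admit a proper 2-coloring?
Odd cycle [1, 15, 7, 11, 4, 17, 21, 20, 2, 12, 3] needs 3 colors (χ ≥ 3).
Hence χ(G) ≥ 3 > 2, so no proper 2-coloring exists.

No, G is not 2-colorable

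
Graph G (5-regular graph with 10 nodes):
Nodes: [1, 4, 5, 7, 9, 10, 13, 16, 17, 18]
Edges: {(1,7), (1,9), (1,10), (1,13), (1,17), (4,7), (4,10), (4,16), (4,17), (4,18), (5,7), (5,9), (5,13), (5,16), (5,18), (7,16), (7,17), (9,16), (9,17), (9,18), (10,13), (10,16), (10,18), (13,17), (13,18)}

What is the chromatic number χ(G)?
χ(G) = 4

Clique number ω(G) = 3 (lower bound: χ ≥ ω).
Suppose a proper 3-coloring c exists. The clique [1, 7, 17] takes 3 distinct colors; by symmetry let c(1) = 1, c(7) = 2, c(17) = 3.
- Vertex 4: neighbors [7, 17] already have colors [2, 3] ⇒ c(4) = 1.
- Vertex 9: neighbors [1, 17] already have colors [1, 3] ⇒ c(9) = 2.
- Vertex 13: neighbors [1, 17] already have colors [1, 3] ⇒ c(13) = 2.
- Vertex 10: neighbors [1, 13] already have colors [1, 2] ⇒ c(10) = 3.
- Vertex 16: neighbors [4, 7, 10] already have colors [1, 2, 3] — all 3 colors blocked. Contradiction.
The forced assignments end in a contradiction, so G has no proper 3-coloring (χ ≥ 4).
The coloring below uses 4 colors, so χ(G) = 4.
A valid 4-coloring: color 1: [7, 9, 13]; color 2: [1, 4, 5]; color 3: [10, 17]; color 4: [16, 18].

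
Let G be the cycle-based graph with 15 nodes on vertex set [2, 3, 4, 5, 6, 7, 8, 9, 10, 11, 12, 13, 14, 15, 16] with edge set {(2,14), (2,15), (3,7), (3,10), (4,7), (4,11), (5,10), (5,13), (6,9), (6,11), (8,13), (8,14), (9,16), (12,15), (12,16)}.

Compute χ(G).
Clique number ω(G) = 2 (lower bound: χ ≥ ω).
Odd cycle [5, 13, 8, 14, 2, 15, 12, 16, 9, 6, 11, 4, 7, 3, 10] needs 3 colors (χ ≥ 3).
The coloring below uses 3 colors, so χ(G) = 3.
A valid 3-coloring: color 1: [2, 3, 5, 8, 9, 11, 12]; color 2: [4, 6, 10, 13, 14, 15, 16]; color 3: [7].

χ(G) = 3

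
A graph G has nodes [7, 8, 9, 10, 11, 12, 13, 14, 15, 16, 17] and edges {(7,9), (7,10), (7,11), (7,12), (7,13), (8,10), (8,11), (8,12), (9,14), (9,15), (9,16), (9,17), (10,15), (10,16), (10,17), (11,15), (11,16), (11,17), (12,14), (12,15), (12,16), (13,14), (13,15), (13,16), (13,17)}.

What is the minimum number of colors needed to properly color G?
Clique number ω(G) = 2 (lower bound: χ ≥ ω).
The graph is bipartite (no odd cycle), so 2 colors suffice: χ(G) = 2.
A valid 2-coloring: color 1: [9, 10, 11, 12, 13]; color 2: [7, 8, 14, 15, 16, 17].

χ(G) = 2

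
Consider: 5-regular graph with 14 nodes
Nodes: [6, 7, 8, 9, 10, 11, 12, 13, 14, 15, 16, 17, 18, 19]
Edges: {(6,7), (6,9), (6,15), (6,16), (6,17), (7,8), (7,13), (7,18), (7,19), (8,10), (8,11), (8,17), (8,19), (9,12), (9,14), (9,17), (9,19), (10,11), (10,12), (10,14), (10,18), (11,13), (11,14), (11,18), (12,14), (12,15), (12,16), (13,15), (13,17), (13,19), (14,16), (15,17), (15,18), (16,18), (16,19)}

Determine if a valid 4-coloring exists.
A valid 4-coloring: color 1: [7, 9, 10, 15, 16]; color 2: [11, 12, 17, 19]; color 3: [6, 8, 13, 14, 18].
(χ(G) = 3 ≤ 4.)

Yes, G is 4-colorable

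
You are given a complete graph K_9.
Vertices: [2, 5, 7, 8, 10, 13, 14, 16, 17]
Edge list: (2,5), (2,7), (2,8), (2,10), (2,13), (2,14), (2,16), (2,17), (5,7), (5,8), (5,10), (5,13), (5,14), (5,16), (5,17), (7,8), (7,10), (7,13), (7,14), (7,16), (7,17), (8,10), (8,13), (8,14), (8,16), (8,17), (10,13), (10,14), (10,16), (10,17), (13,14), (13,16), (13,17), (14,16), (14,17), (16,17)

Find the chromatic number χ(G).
χ(G) = 9

Clique number ω(G) = 9 (lower bound: χ ≥ ω).
The clique on [2, 5, 7, 8, 10, 13, 14, 16, 17] has size 9, forcing χ ≥ 9, and the coloring below uses 9 colors, so χ(G) = 9.
A valid 9-coloring: color 1: [2]; color 2: [5]; color 3: [17]; color 4: [14]; color 5: [10]; color 6: [8]; color 7: [13]; color 8: [16]; color 9: [7].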